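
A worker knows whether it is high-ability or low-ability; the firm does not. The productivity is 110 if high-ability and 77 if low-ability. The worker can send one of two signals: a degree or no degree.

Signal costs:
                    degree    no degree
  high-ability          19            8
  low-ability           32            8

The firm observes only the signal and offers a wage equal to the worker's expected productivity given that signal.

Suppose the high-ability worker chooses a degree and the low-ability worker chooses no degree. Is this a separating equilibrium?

No

Under separation the firm infers type exactly: degree → high-ability (pays 110), no degree → low-ability (pays 77).
High-ability: degree gives 110 − 19 = 91; no degree gives 77 − 8 = 69. No deviation. ✓
Low-ability: no degree gives 77 − 8 = 69; degree gives 110 − 32 = 78. Would deviate. ✗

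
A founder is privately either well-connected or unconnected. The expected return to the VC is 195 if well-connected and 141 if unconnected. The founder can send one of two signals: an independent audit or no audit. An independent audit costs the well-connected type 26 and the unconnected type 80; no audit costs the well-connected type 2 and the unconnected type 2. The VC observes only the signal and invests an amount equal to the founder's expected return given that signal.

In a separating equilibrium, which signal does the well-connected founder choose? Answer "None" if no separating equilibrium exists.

audit

Try well-connected → audit, unconnected → no audit:
  If types separate, audit earns payment 195 and no audit earns 141.
  Well-connected: audit gives 195 − 26 = 169; no audit gives 141 − 2 = 139. No deviation. ✓
  Unconnected: no audit gives 141 − 2 = 139; audit gives 195 − 80 = 115. No deviation. ✓
Both hold — the well-connected type sends audit.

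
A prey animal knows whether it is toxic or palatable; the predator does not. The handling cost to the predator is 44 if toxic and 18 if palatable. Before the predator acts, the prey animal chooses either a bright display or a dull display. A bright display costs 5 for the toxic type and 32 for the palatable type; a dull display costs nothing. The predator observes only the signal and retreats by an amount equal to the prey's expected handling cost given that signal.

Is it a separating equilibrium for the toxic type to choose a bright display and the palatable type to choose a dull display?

Under separation the predator infers type exactly: bright display → toxic (pays 44), dull display → palatable (pays 18).
Toxic: bright display gives 44 − 5 = 39; dull display gives 18 − 0 = 18. No deviation. ✓
Palatable: dull display gives 18 − 0 = 18; bright display gives 44 − 32 = 12. No deviation. ✓
Both incentive constraints hold.

Yes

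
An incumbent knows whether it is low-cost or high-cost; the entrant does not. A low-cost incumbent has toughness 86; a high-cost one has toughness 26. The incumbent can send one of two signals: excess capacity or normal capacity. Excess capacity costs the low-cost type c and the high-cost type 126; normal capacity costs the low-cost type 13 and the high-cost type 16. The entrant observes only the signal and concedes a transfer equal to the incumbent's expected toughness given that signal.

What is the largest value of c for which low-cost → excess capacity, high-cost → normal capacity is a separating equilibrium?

73

Under separation: excess capacity → low-cost (pays 86); normal capacity → high-cost (pays 26).
High-cost: 26 − 16 = 10 ≥ 86 − 126 = -40. Holds regardless of c. ✓
Low-cost: 86 − c ≥ 26 − 13, so c ≤ 86 − 13 = 73.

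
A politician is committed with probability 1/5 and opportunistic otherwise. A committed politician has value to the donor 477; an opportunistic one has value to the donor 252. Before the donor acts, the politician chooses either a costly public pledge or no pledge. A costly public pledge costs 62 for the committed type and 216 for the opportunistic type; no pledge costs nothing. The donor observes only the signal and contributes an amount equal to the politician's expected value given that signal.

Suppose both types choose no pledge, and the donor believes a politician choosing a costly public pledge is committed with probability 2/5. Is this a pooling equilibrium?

Yes

On the equilibrium path (no pledge) the donor holds the prior 1/5 and pays 1/5·477 + 4/5·252 = 297. Off-path (pledge) belief 2/5 gives 2/5·477 + 3/5·252 = 342.
Committed: no pledge gives 297 − 0 = 297; pledge gives 342 − 62 = 280. Stays. ✓
Opportunistic: no pledge gives 297 − 0 = 297; pledge gives 342 − 216 = 126. Stays. ✓
Beliefs are Bayes-consistent on-path and both types best-respond.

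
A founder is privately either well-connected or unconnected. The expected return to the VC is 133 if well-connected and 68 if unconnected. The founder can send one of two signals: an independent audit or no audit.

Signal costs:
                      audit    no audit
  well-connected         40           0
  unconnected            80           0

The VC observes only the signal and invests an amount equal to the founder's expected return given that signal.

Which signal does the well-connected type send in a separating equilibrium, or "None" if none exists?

Try well-connected → audit, unconnected → no audit:
  Under separation the VC infers type exactly: audit → well-connected (pays 133), no audit → unconnected (pays 68).
  Well-connected: audit gives 133 − 40 = 93; no audit gives 68 − 0 = 68. No deviation. ✓
  Unconnected: no audit gives 68 − 0 = 68; audit gives 133 − 80 = 53. No deviation. ✓
Both hold — the well-connected type sends audit.

audit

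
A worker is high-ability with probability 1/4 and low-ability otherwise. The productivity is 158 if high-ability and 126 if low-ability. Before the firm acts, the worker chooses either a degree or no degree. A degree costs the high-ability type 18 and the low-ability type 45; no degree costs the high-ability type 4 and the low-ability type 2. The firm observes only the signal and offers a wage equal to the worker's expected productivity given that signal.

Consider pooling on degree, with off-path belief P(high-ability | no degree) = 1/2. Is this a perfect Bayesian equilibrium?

On the equilibrium path (degree) the firm holds the prior 1/4 and pays 1/4·158 + 3/4·126 = 134. Off-path (no degree) belief 1/2 gives 1/2·158 + 1/2·126 = 142.
High-ability: degree gives 134 − 18 = 116; no degree gives 142 − 4 = 138. Deviates. ✗
Low-ability: degree gives 134 − 45 = 89; no degree gives 142 − 2 = 140. Deviates. ✗

No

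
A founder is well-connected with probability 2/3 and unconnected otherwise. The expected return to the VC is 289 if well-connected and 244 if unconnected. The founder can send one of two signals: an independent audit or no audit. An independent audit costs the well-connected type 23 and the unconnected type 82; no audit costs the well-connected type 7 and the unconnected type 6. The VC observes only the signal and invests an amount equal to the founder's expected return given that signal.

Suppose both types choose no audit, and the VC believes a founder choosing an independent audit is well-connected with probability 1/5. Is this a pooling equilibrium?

Yes

At the pooled signal (no audit) the VC holds the prior 2/3 and pays 2/3·289 + 1/3·244 = 274. Off-path (audit) belief 1/5 gives 1/5·289 + 4/5·244 = 253.
Well-connected: no audit gives 274 − 7 = 267; audit gives 253 − 23 = 230. Stays. ✓
Unconnected: no audit gives 274 − 6 = 268; audit gives 253 − 82 = 171. Stays. ✓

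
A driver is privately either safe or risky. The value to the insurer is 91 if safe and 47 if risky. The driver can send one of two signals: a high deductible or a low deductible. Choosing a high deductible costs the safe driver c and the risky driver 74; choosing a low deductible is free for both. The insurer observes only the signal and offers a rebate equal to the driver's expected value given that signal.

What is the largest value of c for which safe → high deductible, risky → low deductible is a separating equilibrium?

44

Under separation: high deductible → safe (pays 91); low deductible → risky (pays 47).
Risky: 47 − 0 = 47 ≥ 91 − 74 = 17. Holds regardless of c. ✓
Safe: 91 − c ≥ 47 − 0, so c ≤ 91 − 47 = 44.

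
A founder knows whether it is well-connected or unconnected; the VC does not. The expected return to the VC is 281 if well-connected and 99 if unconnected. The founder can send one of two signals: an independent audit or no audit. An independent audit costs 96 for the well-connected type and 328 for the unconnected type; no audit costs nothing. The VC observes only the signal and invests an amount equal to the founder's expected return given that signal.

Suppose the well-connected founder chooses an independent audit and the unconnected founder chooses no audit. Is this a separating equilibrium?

Under separation the VC infers type exactly: audit → well-connected (pays 281), no audit → unconnected (pays 99).
Well-connected: audit gives 281 − 96 = 185; no audit gives 99 − 0 = 99. No deviation. ✓
Unconnected: no audit gives 99 − 0 = 99; audit gives 281 − 328 = -47. No deviation. ✓
Neither type gains from mimicking the other.

Yes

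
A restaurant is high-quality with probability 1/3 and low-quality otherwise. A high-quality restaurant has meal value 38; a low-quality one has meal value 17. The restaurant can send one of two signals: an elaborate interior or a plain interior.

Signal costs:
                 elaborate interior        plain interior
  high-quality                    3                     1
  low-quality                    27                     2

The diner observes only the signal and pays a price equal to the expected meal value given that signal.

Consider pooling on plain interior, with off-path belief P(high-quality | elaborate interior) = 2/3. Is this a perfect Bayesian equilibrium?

At the pooled signal (plain interior) the diner holds the prior 1/3 and pays 1/3·38 + 2/3·17 = 24. Off-path (elaborate interior) belief 2/3 gives 2/3·38 + 1/3·17 = 31.
High-quality: plain interior gives 24 − 1 = 23; elaborate interior gives 31 − 3 = 28. Deviates. ✗
Low-quality: plain interior gives 24 − 2 = 22; elaborate interior gives 31 − 27 = 4. Stays. ✓

No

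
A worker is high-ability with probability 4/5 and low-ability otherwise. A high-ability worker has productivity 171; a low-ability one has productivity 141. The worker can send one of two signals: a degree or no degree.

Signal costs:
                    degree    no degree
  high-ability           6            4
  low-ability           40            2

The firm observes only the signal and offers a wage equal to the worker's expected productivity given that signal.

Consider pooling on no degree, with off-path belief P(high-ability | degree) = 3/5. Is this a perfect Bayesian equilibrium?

On the equilibrium path (no degree) the firm holds the prior 4/5 and pays 4/5·171 + 1/5·141 = 165. Off-path (degree) belief 3/5 gives 3/5·171 + 2/5·141 = 159.
High-ability: no degree gives 165 − 4 = 161; degree gives 159 − 6 = 153. Stays. ✓
Low-ability: no degree gives 165 − 2 = 163; degree gives 159 − 40 = 119. Stays. ✓
Beliefs are Bayes-consistent on-path and both types best-respond.

Yes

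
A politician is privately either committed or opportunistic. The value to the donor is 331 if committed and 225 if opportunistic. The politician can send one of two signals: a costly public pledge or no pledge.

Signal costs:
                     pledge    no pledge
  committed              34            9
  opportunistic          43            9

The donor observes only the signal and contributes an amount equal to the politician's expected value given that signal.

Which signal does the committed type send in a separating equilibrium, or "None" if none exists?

Try committed → pledge, opportunistic → no pledge:
  If types separate, pledge earns payment 331 and no pledge earns 225.
  Committed: pledge gives 331 − 34 = 297; no pledge gives 225 − 9 = 216. No deviation. ✓
  Opportunistic: no pledge gives 225 − 9 = 216; pledge gives 331 − 43 = 288. Would deviate. ✗
Try committed → no pledge, opportunistic → pledge:
  If types separate, no pledge earns payment 331 and pledge earns 225.
  Committed: no pledge gives 331 − 9 = 322; pledge gives 225 − 34 = 191. No deviation. ✓
  Opportunistic: pledge gives 225 − 43 = 182; no pledge gives 331 − 9 = 322. Would deviate. ✗
Neither assignment is incentive-compatible.

None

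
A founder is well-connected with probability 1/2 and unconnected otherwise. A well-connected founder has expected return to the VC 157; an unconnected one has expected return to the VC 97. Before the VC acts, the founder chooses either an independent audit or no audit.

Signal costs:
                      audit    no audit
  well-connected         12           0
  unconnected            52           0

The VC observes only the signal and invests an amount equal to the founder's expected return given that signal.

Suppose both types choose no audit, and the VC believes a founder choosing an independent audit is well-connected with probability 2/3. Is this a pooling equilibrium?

Yes

On the equilibrium path (no audit) the VC holds the prior 1/2 and pays 1/2·157 + 1/2·97 = 127. Off-path (audit) belief 2/3 gives 2/3·157 + 1/3·97 = 137.
Well-connected: no audit gives 127 − 0 = 127; audit gives 137 − 12 = 125. Stays. ✓
Unconnected: no audit gives 127 − 0 = 127; audit gives 137 − 52 = 85. Stays. ✓
Beliefs are Bayes-consistent on-path and both types best-respond.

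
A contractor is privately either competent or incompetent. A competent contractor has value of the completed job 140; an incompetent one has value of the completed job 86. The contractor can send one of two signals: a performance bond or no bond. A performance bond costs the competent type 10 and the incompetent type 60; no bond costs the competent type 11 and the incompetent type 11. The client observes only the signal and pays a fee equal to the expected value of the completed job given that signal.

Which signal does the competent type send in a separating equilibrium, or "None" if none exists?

None

Try competent → bond, incompetent → no bond:
  If types separate, bond earns payment 140 and no bond earns 86.
  Competent: bond gives 140 − 10 = 130; no bond gives 86 − 11 = 75. No deviation. ✓
  Incompetent: no bond gives 86 − 11 = 75; bond gives 140 − 60 = 80. Would deviate. ✗
Try competent → no bond, incompetent → bond:
  If types separate, no bond earns payment 140 and bond earns 86.
  Competent: no bond gives 140 − 11 = 129; bond gives 86 − 10 = 76. No deviation. ✓
  Incompetent: bond gives 86 − 60 = 26; no bond gives 140 − 11 = 129. Would deviate. ✗
Neither assignment is incentive-compatible.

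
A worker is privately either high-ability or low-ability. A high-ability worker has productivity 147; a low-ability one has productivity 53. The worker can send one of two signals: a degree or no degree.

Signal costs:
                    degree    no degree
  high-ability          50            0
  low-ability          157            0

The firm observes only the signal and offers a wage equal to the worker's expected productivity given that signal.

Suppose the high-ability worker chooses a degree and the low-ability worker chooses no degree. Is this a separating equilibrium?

If types separate, degree earns payment 147 and no degree earns 53.
High-ability: degree gives 147 − 50 = 97; no degree gives 53 − 0 = 53. No deviation. ✓
Low-ability: no degree gives 53 − 0 = 53; degree gives 147 − 157 = -10. No deviation. ✓
Both incentive constraints hold.

Yes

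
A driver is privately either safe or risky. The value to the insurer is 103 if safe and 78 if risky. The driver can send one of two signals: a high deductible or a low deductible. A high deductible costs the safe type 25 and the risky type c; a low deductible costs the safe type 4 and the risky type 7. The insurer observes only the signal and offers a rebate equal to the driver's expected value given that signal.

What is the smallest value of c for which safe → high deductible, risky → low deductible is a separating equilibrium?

Under separation: high deductible → safe (pays 103); low deductible → risky (pays 78).
Safe: 103 − 25 = 78 ≥ 78 − 4 = 74. Holds regardless of c. ✓
Risky: 78 − 7 ≥ 103 − c, so c ≥ 103 − 71 = 32.

32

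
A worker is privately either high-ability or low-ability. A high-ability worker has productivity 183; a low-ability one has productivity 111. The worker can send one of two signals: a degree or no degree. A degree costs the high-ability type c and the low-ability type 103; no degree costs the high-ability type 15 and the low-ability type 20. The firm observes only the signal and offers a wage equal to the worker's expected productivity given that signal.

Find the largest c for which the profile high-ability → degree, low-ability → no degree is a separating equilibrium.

Under separation: degree → high-ability (pays 183); no degree → low-ability (pays 111).
Low-ability: 111 − 20 = 91 ≥ 183 − 103 = 80. Holds regardless of c. ✓
High-ability: 183 − c ≥ 111 − 15, so c ≤ 183 − 96 = 87.

87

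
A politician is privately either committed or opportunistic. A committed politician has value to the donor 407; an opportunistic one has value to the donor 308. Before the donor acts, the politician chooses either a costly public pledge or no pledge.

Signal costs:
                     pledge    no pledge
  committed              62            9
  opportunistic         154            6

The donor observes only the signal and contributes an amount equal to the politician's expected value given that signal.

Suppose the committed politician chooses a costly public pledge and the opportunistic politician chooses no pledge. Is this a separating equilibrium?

If types separate, pledge earns payment 407 and no pledge earns 308.
Committed: pledge gives 407 − 62 = 345; no pledge gives 308 − 9 = 299. No deviation. ✓
Opportunistic: no pledge gives 308 − 6 = 302; pledge gives 407 − 154 = 253. No deviation. ✓
Neither type gains from mimicking the other.

Yes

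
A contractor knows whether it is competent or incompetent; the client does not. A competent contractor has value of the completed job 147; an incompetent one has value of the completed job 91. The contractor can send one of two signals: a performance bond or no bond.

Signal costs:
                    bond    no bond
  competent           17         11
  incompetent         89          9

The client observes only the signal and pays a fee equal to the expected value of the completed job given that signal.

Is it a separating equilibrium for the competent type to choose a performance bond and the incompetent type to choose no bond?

Yes

If types separate, bond earns payment 147 and no bond earns 91.
Competent: bond gives 147 − 17 = 130; no bond gives 91 − 11 = 80. No deviation. ✓
Incompetent: no bond gives 91 − 9 = 82; bond gives 147 − 89 = 58. No deviation. ✓
Neither type gains from mimicking the other.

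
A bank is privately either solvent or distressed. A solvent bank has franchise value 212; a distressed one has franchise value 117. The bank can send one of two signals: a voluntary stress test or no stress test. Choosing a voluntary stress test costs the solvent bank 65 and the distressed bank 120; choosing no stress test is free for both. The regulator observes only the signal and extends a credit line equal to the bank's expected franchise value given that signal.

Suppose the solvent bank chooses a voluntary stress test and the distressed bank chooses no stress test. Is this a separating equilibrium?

Yes

If types separate, stress test earns payment 212 and no stress test earns 117.
Solvent: stress test gives 212 − 65 = 147; no stress test gives 117 − 0 = 117. No deviation. ✓
Distressed: no stress test gives 117 − 0 = 117; stress test gives 212 − 120 = 92. No deviation. ✓
Neither type gains from mimicking the other.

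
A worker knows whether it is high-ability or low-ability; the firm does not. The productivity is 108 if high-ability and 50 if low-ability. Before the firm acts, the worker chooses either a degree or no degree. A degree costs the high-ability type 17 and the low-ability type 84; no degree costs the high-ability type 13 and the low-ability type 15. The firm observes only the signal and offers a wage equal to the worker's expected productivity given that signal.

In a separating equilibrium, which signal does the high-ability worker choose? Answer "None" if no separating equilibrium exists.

degree

Try high-ability → degree, low-ability → no degree:
  Under separation the firm infers type exactly: degree → high-ability (pays 108), no degree → low-ability (pays 50).
  High-ability: degree gives 108 − 17 = 91; no degree gives 50 − 13 = 37. No deviation. ✓
  Low-ability: no degree gives 50 − 15 = 35; degree gives 108 − 84 = 24. No deviation. ✓
Both hold — the high-ability type sends degree.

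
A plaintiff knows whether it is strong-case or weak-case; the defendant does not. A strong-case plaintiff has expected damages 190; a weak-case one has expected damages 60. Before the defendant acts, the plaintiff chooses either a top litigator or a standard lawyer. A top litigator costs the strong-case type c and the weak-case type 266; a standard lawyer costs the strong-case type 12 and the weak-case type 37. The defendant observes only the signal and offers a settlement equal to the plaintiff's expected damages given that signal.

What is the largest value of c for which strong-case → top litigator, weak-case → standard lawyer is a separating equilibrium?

142

Under separation: top litigator → strong-case (pays 190); standard lawyer → weak-case (pays 60).
Weak-case: 60 − 37 = 23 ≥ 190 − 266 = -76. Holds regardless of c. ✓
Strong-case: 190 − c ≥ 60 − 12, so c ≤ 190 − 48 = 142.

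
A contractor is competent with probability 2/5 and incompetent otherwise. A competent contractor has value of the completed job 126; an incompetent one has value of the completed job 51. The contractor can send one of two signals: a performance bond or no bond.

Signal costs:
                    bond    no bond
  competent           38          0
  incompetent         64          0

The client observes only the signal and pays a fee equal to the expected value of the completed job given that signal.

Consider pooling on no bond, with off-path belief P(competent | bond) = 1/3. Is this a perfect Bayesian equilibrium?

Yes

At the pooled signal (no bond) the client holds the prior 2/5 and pays 2/5·126 + 3/5·51 = 81. Off-path (bond) belief 1/3 gives 1/3·126 + 2/3·51 = 76.
Competent: no bond gives 81 − 0 = 81; bond gives 76 − 38 = 38. Stays. ✓
Incompetent: no bond gives 81 − 0 = 81; bond gives 76 − 64 = 12. Stays. ✓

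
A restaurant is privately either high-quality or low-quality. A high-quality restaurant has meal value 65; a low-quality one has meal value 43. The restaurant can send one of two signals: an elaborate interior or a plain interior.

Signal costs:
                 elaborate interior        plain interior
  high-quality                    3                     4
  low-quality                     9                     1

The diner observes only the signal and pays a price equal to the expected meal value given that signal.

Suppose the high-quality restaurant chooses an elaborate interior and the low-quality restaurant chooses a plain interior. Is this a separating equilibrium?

No

Under separation the diner infers type exactly: elaborate interior → high-quality (pays 65), plain interior → low-quality (pays 43).
High-quality: elaborate interior gives 65 − 3 = 62; plain interior gives 43 − 4 = 39. No deviation. ✓
Low-quality: plain interior gives 43 − 1 = 42; elaborate interior gives 65 − 9 = 56. Would deviate. ✗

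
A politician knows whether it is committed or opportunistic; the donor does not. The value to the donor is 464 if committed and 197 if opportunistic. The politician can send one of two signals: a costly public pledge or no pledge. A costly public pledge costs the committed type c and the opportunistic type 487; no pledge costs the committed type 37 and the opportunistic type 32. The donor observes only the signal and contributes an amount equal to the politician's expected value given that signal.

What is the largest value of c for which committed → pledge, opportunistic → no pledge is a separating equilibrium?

304

Under separation: pledge → committed (pays 464); no pledge → opportunistic (pays 197).
Opportunistic: 197 − 32 = 165 ≥ 464 − 487 = -23. Holds regardless of c. ✓
Committed: 464 − c ≥ 197 − 37, so c ≤ 464 − 160 = 304.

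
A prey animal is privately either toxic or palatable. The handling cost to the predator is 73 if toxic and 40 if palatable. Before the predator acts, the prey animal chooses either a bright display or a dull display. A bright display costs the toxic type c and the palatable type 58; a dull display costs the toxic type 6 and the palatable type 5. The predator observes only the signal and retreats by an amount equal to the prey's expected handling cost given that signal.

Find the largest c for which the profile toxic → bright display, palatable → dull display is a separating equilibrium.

39

Under separation: bright display → toxic (pays 73); dull display → palatable (pays 40).
Palatable: 40 − 5 = 35 ≥ 73 − 58 = 15. Holds regardless of c. ✓
Toxic: 73 − c ≥ 40 − 6, so c ≤ 73 − 34 = 39.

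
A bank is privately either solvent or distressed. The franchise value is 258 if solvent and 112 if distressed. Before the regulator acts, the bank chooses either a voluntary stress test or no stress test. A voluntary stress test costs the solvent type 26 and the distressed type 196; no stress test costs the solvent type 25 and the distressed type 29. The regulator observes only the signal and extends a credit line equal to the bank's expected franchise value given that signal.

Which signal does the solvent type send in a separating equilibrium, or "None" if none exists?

Try solvent → stress test, distressed → no stress test:
  If types separate, stress test earns payment 258 and no stress test earns 112.
  Solvent: stress test gives 258 − 26 = 232; no stress test gives 112 − 25 = 87. No deviation. ✓
  Distressed: no stress test gives 112 − 29 = 83; stress test gives 258 − 196 = 62. No deviation. ✓
Both hold — the solvent type sends stress test.

stress test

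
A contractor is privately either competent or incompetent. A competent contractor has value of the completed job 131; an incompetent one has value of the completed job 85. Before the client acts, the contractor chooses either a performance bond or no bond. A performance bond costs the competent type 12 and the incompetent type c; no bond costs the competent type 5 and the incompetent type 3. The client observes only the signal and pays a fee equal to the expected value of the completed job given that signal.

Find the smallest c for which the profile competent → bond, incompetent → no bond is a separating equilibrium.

Under separation: bond → competent (pays 131); no bond → incompetent (pays 85).
Competent: 131 − 12 = 119 ≥ 85 − 5 = 80. Holds regardless of c. ✓
Incompetent: 85 − 3 ≥ 131 − c, so c ≥ 131 − 82 = 49.

49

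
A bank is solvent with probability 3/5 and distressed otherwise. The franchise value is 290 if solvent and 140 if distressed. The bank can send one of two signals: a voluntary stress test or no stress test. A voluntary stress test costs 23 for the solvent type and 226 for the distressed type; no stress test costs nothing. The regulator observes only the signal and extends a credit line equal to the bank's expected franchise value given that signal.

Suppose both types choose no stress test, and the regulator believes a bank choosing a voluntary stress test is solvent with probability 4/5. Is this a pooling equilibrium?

No

At the pooled signal (no stress test) the regulator holds the prior 3/5 and pays 3/5·290 + 2/5·140 = 230. Off-path (stress test) belief 4/5 gives 4/5·290 + 1/5·140 = 260.
Solvent: no stress test gives 230 − 0 = 230; stress test gives 260 − 23 = 237. Deviates. ✗
Distressed: no stress test gives 230 − 0 = 230; stress test gives 260 − 226 = 34. Stays. ✓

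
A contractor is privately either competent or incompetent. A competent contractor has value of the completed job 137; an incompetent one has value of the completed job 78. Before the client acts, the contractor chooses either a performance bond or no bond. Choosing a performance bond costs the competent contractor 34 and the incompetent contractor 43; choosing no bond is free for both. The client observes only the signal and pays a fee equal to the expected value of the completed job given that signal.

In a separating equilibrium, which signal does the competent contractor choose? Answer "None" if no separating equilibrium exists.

None

Try competent → bond, incompetent → no bond:
  If types separate, bond earns payment 137 and no bond earns 78.
  Competent: bond gives 137 − 34 = 103; no bond gives 78 − 0 = 78. No deviation. ✓
  Incompetent: no bond gives 78 − 0 = 78; bond gives 137 − 43 = 94. Would deviate. ✗
Try competent → no bond, incompetent → bond:
  If types separate, no bond earns payment 137 and bond earns 78.
  Competent: no bond gives 137 − 0 = 137; bond gives 78 − 34 = 44. No deviation. ✓
  Incompetent: bond gives 78 − 43 = 35; no bond gives 137 − 0 = 137. Would deviate. ✗
Neither assignment is incentive-compatible.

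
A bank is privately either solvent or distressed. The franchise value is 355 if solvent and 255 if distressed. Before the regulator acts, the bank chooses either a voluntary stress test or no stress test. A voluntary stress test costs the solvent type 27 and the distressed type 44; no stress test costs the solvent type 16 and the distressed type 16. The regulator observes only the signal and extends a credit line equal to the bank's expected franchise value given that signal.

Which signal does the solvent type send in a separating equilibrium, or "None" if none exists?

Try solvent → stress test, distressed → no stress test:
  Under separation the regulator infers type exactly: stress test → solvent (pays 355), no stress test → distressed (pays 255).
  Solvent: stress test gives 355 − 27 = 328; no stress test gives 255 − 16 = 239. No deviation. ✓
  Distressed: no stress test gives 255 − 16 = 239; stress test gives 355 − 44 = 311. Would deviate. ✗
Try solvent → no stress test, distressed → stress test:
  Under separation the regulator infers type exactly: no stress test → solvent (pays 355), stress test → distressed (pays 255).
  Solvent: no stress test gives 355 − 16 = 339; stress test gives 255 − 27 = 228. No deviation. ✓
  Distressed: stress test gives 255 − 44 = 211; no stress test gives 355 − 16 = 339. Would deviate. ✗
Neither assignment is incentive-compatible.

None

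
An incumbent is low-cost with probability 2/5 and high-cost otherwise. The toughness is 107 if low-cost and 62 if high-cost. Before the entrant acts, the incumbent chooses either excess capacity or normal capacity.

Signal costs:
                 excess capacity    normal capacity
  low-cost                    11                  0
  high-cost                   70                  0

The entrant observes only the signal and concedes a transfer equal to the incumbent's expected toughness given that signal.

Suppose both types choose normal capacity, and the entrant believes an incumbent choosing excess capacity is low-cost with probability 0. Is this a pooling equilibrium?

At the pooled signal (normal capacity) the entrant holds the prior 2/5 and pays 2/5·107 + 3/5·62 = 80. Off-path (excess capacity) belief 0 gives 0·107 + 1·62 = 62.
Low-cost: normal capacity gives 80 − 0 = 80; excess capacity gives 62 − 11 = 51. Stays. ✓
High-cost: normal capacity gives 80 − 0 = 80; excess capacity gives 62 − 70 = -8. Stays. ✓

Yes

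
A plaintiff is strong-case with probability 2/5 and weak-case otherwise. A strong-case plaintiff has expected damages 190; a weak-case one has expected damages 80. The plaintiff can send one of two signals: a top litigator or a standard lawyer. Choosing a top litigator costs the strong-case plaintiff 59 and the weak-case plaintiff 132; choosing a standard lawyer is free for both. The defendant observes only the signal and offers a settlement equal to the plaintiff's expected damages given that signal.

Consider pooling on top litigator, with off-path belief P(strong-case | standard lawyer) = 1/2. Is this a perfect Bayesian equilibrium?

At the pooled signal (top litigator) the defendant holds the prior 2/5 and pays 2/5·190 + 3/5·80 = 124. Off-path (standard lawyer) belief 1/2 gives 1/2·190 + 1/2·80 = 135.
Strong-case: top litigator gives 124 − 59 = 65; standard lawyer gives 135 − 0 = 135. Deviates. ✗
Weak-case: top litigator gives 124 − 132 = -8; standard lawyer gives 135 − 0 = 135. Deviates. ✗

No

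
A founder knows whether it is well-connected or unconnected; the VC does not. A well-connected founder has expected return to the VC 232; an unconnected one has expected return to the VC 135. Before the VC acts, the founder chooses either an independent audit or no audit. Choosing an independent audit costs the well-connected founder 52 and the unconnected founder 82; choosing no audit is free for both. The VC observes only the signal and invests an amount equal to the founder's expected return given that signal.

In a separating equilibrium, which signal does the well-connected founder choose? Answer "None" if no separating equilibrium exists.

Try well-connected → audit, unconnected → no audit:
  If types separate, audit earns payment 232 and no audit earns 135.
  Well-connected: audit gives 232 − 52 = 180; no audit gives 135 − 0 = 135. No deviation. ✓
  Unconnected: no audit gives 135 − 0 = 135; audit gives 232 − 82 = 150. Would deviate. ✗
Try well-connected → no audit, unconnected → audit:
  If types separate, no audit earns payment 232 and audit earns 135.
  Well-connected: no audit gives 232 − 0 = 232; audit gives 135 − 52 = 83. No deviation. ✓
  Unconnected: audit gives 135 − 82 = 53; no audit gives 232 − 0 = 232. Would deviate. ✗
Neither assignment is incentive-compatible.

None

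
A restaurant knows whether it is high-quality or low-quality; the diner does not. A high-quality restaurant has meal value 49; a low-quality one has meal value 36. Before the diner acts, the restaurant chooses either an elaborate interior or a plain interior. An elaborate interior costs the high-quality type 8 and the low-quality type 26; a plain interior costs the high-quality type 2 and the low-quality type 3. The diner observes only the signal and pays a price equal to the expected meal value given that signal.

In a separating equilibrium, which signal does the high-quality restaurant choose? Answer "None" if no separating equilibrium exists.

elaborate interior

Try high-quality → elaborate interior, low-quality → plain interior:
  If types separate, elaborate interior earns payment 49 and plain interior earns 36.
  High-quality: elaborate interior gives 49 − 8 = 41; plain interior gives 36 − 2 = 34. No deviation. ✓
  Low-quality: plain interior gives 36 − 3 = 33; elaborate interior gives 49 − 26 = 23. No deviation. ✓
Both hold — the high-quality type sends elaborate interior.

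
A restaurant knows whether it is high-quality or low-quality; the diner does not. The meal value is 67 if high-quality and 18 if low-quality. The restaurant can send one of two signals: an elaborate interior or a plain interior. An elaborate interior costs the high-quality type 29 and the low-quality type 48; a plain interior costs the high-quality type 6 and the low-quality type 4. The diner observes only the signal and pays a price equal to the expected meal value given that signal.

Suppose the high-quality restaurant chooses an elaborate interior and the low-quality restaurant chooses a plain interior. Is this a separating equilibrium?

No

Under separation the diner infers type exactly: elaborate interior → high-quality (pays 67), plain interior → low-quality (pays 18).
High-quality: elaborate interior gives 67 − 29 = 38; plain interior gives 18 − 6 = 12. No deviation. ✓
Low-quality: plain interior gives 18 − 4 = 14; elaborate interior gives 67 − 48 = 19. Would deviate. ✗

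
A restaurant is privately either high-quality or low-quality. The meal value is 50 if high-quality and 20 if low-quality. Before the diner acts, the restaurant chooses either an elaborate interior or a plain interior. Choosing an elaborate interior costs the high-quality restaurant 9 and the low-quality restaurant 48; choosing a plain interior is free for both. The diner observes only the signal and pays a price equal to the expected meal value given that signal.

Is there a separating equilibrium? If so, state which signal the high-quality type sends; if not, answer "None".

Try high-quality → elaborate interior, low-quality → plain interior:
  If types separate, elaborate interior earns payment 50 and plain interior earns 20.
  High-quality: elaborate interior gives 50 − 9 = 41; plain interior gives 20 − 0 = 20. No deviation. ✓
  Low-quality: plain interior gives 20 − 0 = 20; elaborate interior gives 50 − 48 = 2. No deviation. ✓
Both hold — the high-quality type sends elaborate interior.

elaborate interior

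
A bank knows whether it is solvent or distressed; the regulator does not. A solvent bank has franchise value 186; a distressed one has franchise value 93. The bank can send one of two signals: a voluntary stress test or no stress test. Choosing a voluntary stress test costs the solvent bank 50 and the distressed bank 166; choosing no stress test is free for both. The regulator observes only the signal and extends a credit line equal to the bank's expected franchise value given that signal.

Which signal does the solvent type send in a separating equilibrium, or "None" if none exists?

Try solvent → stress test, distressed → no stress test:
  Under separation the regulator infers type exactly: stress test → solvent (pays 186), no stress test → distressed (pays 93).
  Solvent: stress test gives 186 − 50 = 136; no stress test gives 93 − 0 = 93. No deviation. ✓
  Distressed: no stress test gives 93 − 0 = 93; stress test gives 186 − 166 = 20. No deviation. ✓
Both hold — the solvent type sends stress test.

stress test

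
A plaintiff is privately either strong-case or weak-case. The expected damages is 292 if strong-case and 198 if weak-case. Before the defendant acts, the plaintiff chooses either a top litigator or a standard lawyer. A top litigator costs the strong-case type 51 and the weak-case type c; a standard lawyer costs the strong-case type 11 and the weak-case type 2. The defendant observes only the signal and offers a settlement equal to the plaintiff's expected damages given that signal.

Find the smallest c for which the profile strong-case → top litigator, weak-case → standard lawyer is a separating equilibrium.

Under separation: top litigator → strong-case (pays 292); standard lawyer → weak-case (pays 198).
Strong-case: 292 − 51 = 241 ≥ 198 − 11 = 187. Holds regardless of c. ✓
Weak-case: 198 − 2 ≥ 292 − c, so c ≥ 292 − 196 = 96.

96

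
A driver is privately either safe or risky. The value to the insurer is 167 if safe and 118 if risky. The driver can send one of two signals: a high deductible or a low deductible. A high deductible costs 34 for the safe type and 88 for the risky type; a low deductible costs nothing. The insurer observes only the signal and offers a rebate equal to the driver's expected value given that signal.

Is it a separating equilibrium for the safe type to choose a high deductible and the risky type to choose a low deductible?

If types separate, high deductible earns payment 167 and low deductible earns 118.
Safe: high deductible gives 167 − 34 = 133; low deductible gives 118 − 0 = 118. No deviation. ✓
Risky: low deductible gives 118 − 0 = 118; high deductible gives 167 − 88 = 79. No deviation. ✓
Both incentive constraints hold.

Yes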